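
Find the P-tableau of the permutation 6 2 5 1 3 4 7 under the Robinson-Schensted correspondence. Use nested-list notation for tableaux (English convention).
After inserting 6: P = [[6]].
After inserting 2: P = [[2], [6]].
After inserting 5: P = [[2, 5], [6]].
After inserting 1: P = [[1, 5], [2], [6]].
After inserting 3: P = [[1, 3], [2, 5], [6]].
After inserting 4: P = [[1, 3, 4], [2, 5], [6]].
After inserting 7: P = [[1, 3, 4, 7], [2, 5], [6]].

So P = [[1, 3, 4, 7], [2, 5], [6]].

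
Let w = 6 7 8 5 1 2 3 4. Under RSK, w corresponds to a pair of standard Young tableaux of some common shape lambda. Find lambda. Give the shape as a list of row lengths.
[4, 3, 1]

RSK row insertion gives P = [[1, 2, 3, 4], [5, 7, 8], [6]], which has shape [4, 3, 1].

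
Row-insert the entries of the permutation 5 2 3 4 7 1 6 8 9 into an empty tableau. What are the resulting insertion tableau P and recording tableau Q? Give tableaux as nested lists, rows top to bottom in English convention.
P = [[1, 3, 4, 6, 8, 9], [2, 7], [5]], Q = [[1, 3, 4, 5, 8, 9], [2, 7], [6]]

Insert each entry of the permutation into P by Schensted row insertion, recording in Q the position of each new cell.

Insert 5: appended to row 1. P = [[5]].
Insert 2: 2 bumps 5 from row 1; 5 starts row 2. P = [[2], [5]].
Insert 3: appended to row 1. P = [[2, 3], [5]].
Insert 4: appended to row 1. P = [[2, 3, 4], [5]].
Insert 7: appended to row 1. P = [[2, 3, 4, 7], [5]].
Insert 1: 1 bumps 2 from row 1; 2 bumps 5 from row 2; 5 starts row 3. P = [[1, 3, 4, 7], [2], [5]].
Insert 6: 6 bumps 7 from row 1; 7 appends to row 2. P = [[1, 3, 4, 6], [2, 7], [5]].
Insert 8: appended to row 1. P = [[1, 3, 4, 6, 8], [2, 7], [5]].
Insert 9: appended to row 1. P = [[1, 3, 4, 6, 8, 9], [2, 7], [5]].

So P = [[1, 3, 4, 6, 8, 9], [2, 7], [5]], Q = [[1, 3, 4, 5, 8, 9], [2, 7], [6]].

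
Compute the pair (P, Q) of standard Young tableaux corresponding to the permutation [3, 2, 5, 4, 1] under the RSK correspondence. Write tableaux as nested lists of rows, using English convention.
Insert each entry of the permutation into P by Schensted row insertion, recording in Q the position of each new cell.

Insert 3: appended to row 1. P = [[3]], Q = [[1]].
Insert 2: 2 bumps 3 from row 1; 3 starts row 2. P = [[2], [3]], Q = [[1], [2]].
Insert 5: appended to row 1. P = [[2, 5], [3]], Q = [[1, 3], [2]].
Insert 4: 4 bumps 5 from row 1; 5 appends to row 2. P = [[2, 4], [3, 5]], Q = [[1, 3], [2, 4]].
Insert 1: 1 bumps 2 from row 1; 2 bumps 3 from row 2; 3 starts row 3. P = [[1, 4], [2, 5], [3]], Q = [[1, 3], [2, 4], [5]].

So P = [[1, 4], [2, 5], [3]], Q = [[1, 3], [2, 4], [5]].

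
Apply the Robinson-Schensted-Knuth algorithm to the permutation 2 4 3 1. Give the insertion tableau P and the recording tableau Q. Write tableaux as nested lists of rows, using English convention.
Insert each entry of the permutation into P by Schensted row insertion, recording in Q the position of each new cell.

Insert 2: appended to row 1. P = [[2]], Q = [[1]].
Insert 4: appended to row 1. P = [[2, 4]], Q = [[1, 2]].
Insert 3: 3 bumps 4 from row 1; 4 starts row 2. P = [[2, 3], [4]], Q = [[1, 2], [3]].
Insert 1: 1 bumps 2 from row 1; 2 bumps 4 from row 2; 4 starts row 3. P = [[1, 3], [2], [4]], Q = [[1, 2], [3], [4]].

So P = [[1, 3], [2], [4]], Q = [[1, 2], [3], [4]].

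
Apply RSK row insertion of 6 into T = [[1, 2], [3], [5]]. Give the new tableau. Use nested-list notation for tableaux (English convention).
6 is larger than every entry of row 1, so it is appended to row 1. The new tableau is [[1, 2, 6], [3], [5]].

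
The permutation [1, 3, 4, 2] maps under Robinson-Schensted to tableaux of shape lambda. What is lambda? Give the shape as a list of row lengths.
[3, 1]

Row-insert each entry into an empty tableau.

After inserting 1: P = [[1]].
After inserting 3: P = [[1, 3]].
After inserting 4: P = [[1, 3, 4]].
After inserting 2: P = [[1, 2, 4], [3]].

The final insertion tableau P = [[1, 2, 4], [3]] has shape [3, 1].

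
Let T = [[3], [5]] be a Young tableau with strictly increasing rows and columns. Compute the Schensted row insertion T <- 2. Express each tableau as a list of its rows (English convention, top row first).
[[2], [3], [5]]

In row 1, 2 replaces 3 (the leftmost entry greater than 2); 3 is bumped to row 2. In row 2, 3 replaces 5 (the leftmost entry greater than 3); 5 is bumped to row 3. 5 starts a new row 3. The new tableau is [[2], [3], [5]].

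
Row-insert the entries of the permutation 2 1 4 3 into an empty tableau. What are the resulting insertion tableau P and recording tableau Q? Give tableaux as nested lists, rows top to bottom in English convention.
Insert each entry of the permutation into P by Schensted row insertion, recording in Q the position of each new cell.

Insert 2: appended to row 1. P = [[2]].
Insert 1: 1 bumps 2 from row 1; 2 starts row 2. P = [[1], [2]].
Insert 4: appended to row 1. P = [[1, 4], [2]].
Insert 3: 3 bumps 4 from row 1; 4 appends to row 2. P = [[1, 3], [2, 4]].

So P = [[1, 3], [2, 4]], Q = [[1, 3], [2, 4]].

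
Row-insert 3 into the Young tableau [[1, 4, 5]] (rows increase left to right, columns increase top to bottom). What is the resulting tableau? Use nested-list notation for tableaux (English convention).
In row 1, 3 replaces 4 (the leftmost entry greater than 3); 4 is bumped to row 2. 4 starts a new row 2. The new tableau is [[1, 3, 5], [4]].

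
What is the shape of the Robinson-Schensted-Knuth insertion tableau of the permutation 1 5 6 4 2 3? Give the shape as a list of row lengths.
RSK row insertion gives P = [[1, 2, 3], [4, 6], [5]], which has shape [3, 2, 1].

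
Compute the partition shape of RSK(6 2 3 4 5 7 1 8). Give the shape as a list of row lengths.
[6, 1, 1]

Row-insert each entry into an empty tableau.

After inserting 6: P = [[6]].
After inserting 2: P = [[2], [6]].
After inserting 3: P = [[2, 3], [6]].
After inserting 4: P = [[2, 3, 4], [6]].
After inserting 5: P = [[2, 3, 4, 5], [6]].
After inserting 7: P = [[2, 3, 4, 5, 7], [6]].
After inserting 1: P = [[1, 3, 4, 5, 7], [2], [6]].
After inserting 8: P = [[1, 3, 4, 5, 7, 8], [2], [6]].

The final insertion tableau P = [[1, 3, 4, 5, 7, 8], [2], [6]] has shape [6, 1, 1].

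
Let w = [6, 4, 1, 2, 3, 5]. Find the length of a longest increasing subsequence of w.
4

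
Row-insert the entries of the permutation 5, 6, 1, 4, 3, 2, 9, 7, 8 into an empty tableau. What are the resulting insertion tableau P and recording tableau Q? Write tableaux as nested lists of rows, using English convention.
Insert each entry of the permutation into P by Schensted row insertion, recording in Q the position of each new cell.

Insert 5: appended to row 1. P = [[5]], Q = [[1]].
Insert 6: appended to row 1. P = [[5, 6]], Q = [[1, 2]].
Insert 1: 1 bumps 5 from row 1; 5 starts row 2. P = [[1, 6], [5]], Q = [[1, 2], [3]].
Insert 4: 4 bumps 6 from row 1; 6 appends to row 2. P = [[1, 4], [5, 6]], Q = [[1, 2], [3, 4]].
Insert 3: 3 bumps 4 from row 1; 4 bumps 5 from row 2; 5 starts row 3. P = [[1, 3], [4, 6], [5]], Q = [[1, 2], [3, 4], [5]].
Insert 2: 2 bumps 3 from row 1; 3 bumps 4 from row 2; 4 bumps 5 from row 3; 5 starts row 4. P = [[1, 2], [3, 6], [4], [5]], Q = [[1, 2], [3, 4], [5], [6]].
Insert 9: appended to row 1. P = [[1, 2, 9], [3, 6], [4], [5]], Q = [[1, 2, 7], [3, 4], [5], [6]].
Insert 7: 7 bumps 9 from row 1; 9 appends to row 2. P = [[1, 2, 7], [3, 6, 9], [4], [5]], Q = [[1, 2, 7], [3, 4, 8], [5], [6]].
Insert 8: appended to row 1. P = [[1, 2, 7, 8], [3, 6, 9], [4], [5]], Q = [[1, 2, 7, 9], [3, 4, 8], [5], [6]].

So P = [[1, 2, 7, 8], [3, 6, 9], [4], [5]], Q = [[1, 2, 7, 9], [3, 4, 8], [5], [6]].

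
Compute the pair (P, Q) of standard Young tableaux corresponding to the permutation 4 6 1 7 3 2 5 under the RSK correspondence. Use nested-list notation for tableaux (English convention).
P = [[1, 2, 5], [3, 6, 7], [4]], Q = [[1, 2, 4], [3, 5, 7], [6]]

Insert each entry of the permutation into P by Schensted row insertion, recording in Q the position of each new cell.

After inserting 4: P = [[4]].
After inserting 6: P = [[4, 6]].
After inserting 1: P = [[1, 6], [4]].
After inserting 7: P = [[1, 6, 7], [4]].
After inserting 3: P = [[1, 3, 7], [4, 6]].
After inserting 2: P = [[1, 2, 7], [3, 6], [4]].
After inserting 5: P = [[1, 2, 5], [3, 6, 7], [4]].

So P = [[1, 2, 5], [3, 6, 7], [4]], Q = [[1, 2, 4], [3, 5, 7], [6]].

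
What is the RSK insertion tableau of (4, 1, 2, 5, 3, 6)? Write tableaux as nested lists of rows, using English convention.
After inserting 4: P = [[4]].
After inserting 1: P = [[1], [4]].
After inserting 2: P = [[1, 2], [4]].
After inserting 5: P = [[1, 2, 5], [4]].
After inserting 3: P = [[1, 2, 3], [4, 5]].
After inserting 6: P = [[1, 2, 3, 6], [4, 5]].

So P = [[1, 2, 3, 6], [4, 5]].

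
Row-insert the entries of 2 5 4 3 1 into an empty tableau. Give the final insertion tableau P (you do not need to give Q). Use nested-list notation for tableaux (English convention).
After inserting 2: P = [[2]].
After inserting 5: P = [[2, 5]].
After inserting 4: P = [[2, 4], [5]].
After inserting 3: P = [[2, 3], [4], [5]].
After inserting 1: P = [[1, 3], [2], [4], [5]].

So P = [[1, 3], [2], [4], [5]].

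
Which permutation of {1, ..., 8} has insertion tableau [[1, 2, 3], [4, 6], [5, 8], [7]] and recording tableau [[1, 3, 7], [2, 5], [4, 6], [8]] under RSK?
Reverse the RSK construction: for i from n down to 1, find the cell of Q containing i, remove the entry at that cell from P, and reverse-bump it up through P; the value ejected from row 1 is w(i).

Step i=8: Q has 8 at row 4, column 1; remove 7 from row 4 of P and reverse-bump: 7 enters row 3 and ejects 5; 5 enters row 2 and ejects 4; 4 enters row 1 and ejects 3. So w(8) = 3. P is now [[1, 2, 4], [5, 6], [7, 8]].
Step i=7: Q has 7 at row 1, column 3; remove that cell from P, ejecting 4. So w(7) = 4. P is now [[1, 2], [5, 6], [7, 8]].
Step i=6: Q has 6 at row 3, column 2; remove 8 from row 3 of P and reverse-bump: 8 enters row 2 and ejects 6; 6 enters row 1 and ejects 2. So w(6) = 2. P is now [[1, 6], [5, 8], [7]].
Step i=5: Q has 5 at row 2, column 2; remove 8 from row 2 of P and reverse-bump: 8 enters row 1 and ejects 6. So w(5) = 6. P is now [[1, 8], [5], [7]].
Step i=4: Q has 4 at row 3, column 1; remove 7 from row 3 of P and reverse-bump: 7 enters row 2 and ejects 5; 5 enters row 1 and ejects 1. So w(4) = 1. P is now [[5, 8], [7]].
Step i=3: Q has 3 at row 1, column 2; remove that cell from P, ejecting 8. So w(3) = 8. P is now [[5], [7]].
Step i=2: Q has 2 at row 2, column 1; remove 7 from row 2 of P and reverse-bump: 7 enters row 1 and ejects 5. So w(2) = 5. P is now [[7]].
Step i=1: Q has 1 at row 1, column 1; remove that cell from P, ejecting 7. So w(1) = 7. P is now [].

So w = 7 5 8 1 6 2 4 3.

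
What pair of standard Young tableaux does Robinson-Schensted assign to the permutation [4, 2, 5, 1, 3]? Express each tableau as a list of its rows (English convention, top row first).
Insert each entry of the permutation into P by Schensted row insertion, recording in Q the position of each new cell.

Insert 4: appended to row 1. P = [[4]].
Insert 2: 2 bumps 4 from row 1; 4 starts row 2. P = [[2], [4]].
Insert 5: appended to row 1. P = [[2, 5], [4]].
Insert 1: 1 bumps 2 from row 1; 2 bumps 4 from row 2; 4 starts row 3. P = [[1, 5], [2], [4]].
Insert 3: 3 bumps 5 from row 1; 5 appends to row 2. P = [[1, 3], [2, 5], [4]].

So P = [[1, 3], [2, 5], [4]], Q = [[1, 3], [2, 5], [4]].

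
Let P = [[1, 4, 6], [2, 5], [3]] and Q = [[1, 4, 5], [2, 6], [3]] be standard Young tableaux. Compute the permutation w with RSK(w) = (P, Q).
Reverse the RSK construction: for i from n down to 1, find the cell of Q containing i, remove the entry at that cell from P, and reverse-bump it up through P; the value ejected from row 1 is w(i).

Step i=6: Q has 6 at row 2, column 2; remove 5 from row 2 of P and reverse-bump: 5 enters row 1 and ejects 4. So w(6) = 4. P is now [[1, 5, 6], [2], [3]].
Step i=5: Q has 5 at row 1, column 3; remove that cell from P, ejecting 6. So w(5) = 6. P is now [[1, 5], [2], [3]].
Step i=4: Q has 4 at row 1, column 2; remove that cell from P, ejecting 5. So w(4) = 5. P is now [[1], [2], [3]].
Step i=3: Q has 3 at row 3, column 1; remove 3 from row 3 of P and reverse-bump: 3 enters row 2 and ejects 2; 2 enters row 1 and ejects 1. So w(3) = 1. P is now [[2], [3]].
Step i=2: Q has 2 at row 2, column 1; remove 3 from row 2 of P and reverse-bump: 3 enters row 1 and ejects 2. So w(2) = 2. P is now [[3]].
Step i=1: Q has 1 at row 1, column 1; remove that cell from P, ejecting 3. So w(1) = 3. P is now [].

So w = 3 2 1 5 6 4.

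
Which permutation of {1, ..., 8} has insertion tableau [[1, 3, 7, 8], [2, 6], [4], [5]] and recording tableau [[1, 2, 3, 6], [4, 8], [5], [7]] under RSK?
Reverse RSK: for i = n, n-1, ..., 1, locate i in Q, remove the corresponding corner cell from P, and reverse-bump its entry up through P; the value ejected from row 1 is w(i).

So w = 5 6 7 4 2 8 1 3.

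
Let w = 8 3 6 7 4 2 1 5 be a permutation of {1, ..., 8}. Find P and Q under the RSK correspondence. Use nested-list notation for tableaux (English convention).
Insert each entry of the permutation into P by Schensted row insertion, recording in Q the position of each new cell.

Insert 8: appended to row 1. P = [[8]].
Insert 3: 3 bumps 8 from row 1; 8 starts row 2. P = [[3], [8]].
Insert 6: appended to row 1. P = [[3, 6], [8]].
Insert 7: appended to row 1. P = [[3, 6, 7], [8]].
Insert 4: 4 bumps 6 from row 1; 6 bumps 8 from row 2; 8 starts row 3. P = [[3, 4, 7], [6], [8]].
Insert 2: 2 bumps 3 from row 1; 3 bumps 6 from row 2; 6 bumps 8 from row 3; 8 starts row 4. P = [[2, 4, 7], [3], [6], [8]].
Insert 1: 1 bumps 2 from row 1; 2 bumps 3 from row 2; 3 bumps 6 from row 3; 6 bumps 8 from row 4; 8 starts row 5. P = [[1, 4, 7], [2], [3], [6], [8]].
Insert 5: 5 bumps 7 from row 1; 7 appends to row 2. P = [[1, 4, 5], [2, 7], [3], [6], [8]].

So P = [[1, 4, 5], [2, 7], [3], [6], [8]], Q = [[1, 3, 4], [2, 8], [5], [6], [7]].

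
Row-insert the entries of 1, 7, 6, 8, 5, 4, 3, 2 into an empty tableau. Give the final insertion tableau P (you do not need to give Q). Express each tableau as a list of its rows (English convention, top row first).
P = [[1, 2, 8], [3], [4], [5], [6], [7]]

Insert 1: appended to row 1. P = [[1]].
Insert 7: appended to row 1. P = [[1, 7]].
Insert 6: 6 bumps 7 from row 1; 7 starts row 2. P = [[1, 6], [7]].
Insert 8: appended to row 1. P = [[1, 6, 8], [7]].
Insert 5: 5 bumps 6 from row 1; 6 bumps 7 from row 2; 7 starts row 3. P = [[1, 5, 8], [6], [7]].
Insert 4: 4 bumps 5 from row 1; 5 bumps 6 from row 2; 6 bumps 7 from row 3; 7 starts row 4. P = [[1, 4, 8], [5], [6], [7]].
Insert 3: 3 bumps 4 from row 1; 4 bumps 5 from row 2; 5 bumps 6 from row 3; 6 bumps 7 from row 4; 7 starts row 5. P = [[1, 3, 8], [4], [5], [6], [7]].
Insert 2: 2 bumps 3 from row 1; 3 bumps 4 from row 2; 4 bumps 5 from row 3; 5 bumps 6 from row 4; 6 bumps 7 from row 5; 7 starts row 6. P = [[1, 2, 8], [3], [4], [5], [6], [7]].

So P = [[1, 2, 8], [3], [4], [5], [6], [7]].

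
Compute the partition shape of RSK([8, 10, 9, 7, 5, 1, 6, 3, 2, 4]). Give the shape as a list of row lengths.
[3, 2, 2, 1, 1, 1]

Row-insert each entry into an empty tableau.

After inserting 8: P = [[8]].
After inserting 10: P = [[8, 10]].
After inserting 9: P = [[8, 9], [10]].
After inserting 7: P = [[7, 9], [8], [10]].
After inserting 5: P = [[5, 9], [7], [8], [10]].
After inserting 1: P = [[1, 9], [5], [7], [8], [10]].
After inserting 6: P = [[1, 6], [5, 9], [7], [8], [10]].
After inserting 3: P = [[1, 3], [5, 6], [7, 9], [8], [10]].
After inserting 2: P = [[1, 2], [3, 6], [5, 9], [7], [8], [10]].
After inserting 4: P = [[1, 2, 4], [3, 6], [5, 9], [7], [8], [10]].

The final insertion tableau P = [[1, 2, 4], [3, 6], [5, 9], [7], [8], [10]] has shape [3, 2, 2, 1, 1, 1].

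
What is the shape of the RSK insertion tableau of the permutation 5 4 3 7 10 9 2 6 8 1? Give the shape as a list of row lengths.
Row-insert each entry into an empty tableau.

After inserting 5: P = [[5]].
After inserting 4: P = [[4], [5]].
After inserting 3: P = [[3], [4], [5]].
After inserting 7: P = [[3, 7], [4], [5]].
After inserting 10: P = [[3, 7, 10], [4], [5]].
After inserting 9: P = [[3, 7, 9], [4, 10], [5]].
After inserting 2: P = [[2, 7, 9], [3, 10], [4], [5]].
After inserting 6: P = [[2, 6, 9], [3, 7], [4, 10], [5]].
After inserting 8: P = [[2, 6, 8], [3, 7, 9], [4, 10], [5]].
After inserting 1: P = [[1, 6, 8], [2, 7, 9], [3, 10], [4], [5]].

The final insertion tableau P = [[1, 6, 8], [2, 7, 9], [3, 10], [4], [5]] has shape [3, 3, 2, 1, 1].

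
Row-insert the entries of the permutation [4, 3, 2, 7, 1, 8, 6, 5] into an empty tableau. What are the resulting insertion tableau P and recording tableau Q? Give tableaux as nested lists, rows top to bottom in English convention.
Insert each entry of the permutation into P by Schensted row insertion, recording in Q the position of each new cell.

Insert 4: appended to row 1. P = [[4]], Q = [[1]].
Insert 3: 3 bumps 4 from row 1; 4 starts row 2. P = [[3], [4]], Q = [[1], [2]].
Insert 2: 2 bumps 3 from row 1; 3 bumps 4 from row 2; 4 starts row 3. P = [[2], [3], [4]], Q = [[1], [2], [3]].
Insert 7: appended to row 1. P = [[2, 7], [3], [4]], Q = [[1, 4], [2], [3]].
Insert 1: 1 bumps 2 from row 1; 2 bumps 3 from row 2; 3 bumps 4 from row 3; 4 starts row 4. P = [[1, 7], [2], [3], [4]], Q = [[1, 4], [2], [3], [5]].
Insert 8: appended to row 1. P = [[1, 7, 8], [2], [3], [4]], Q = [[1, 4, 6], [2], [3], [5]].
Insert 6: 6 bumps 7 from row 1; 7 appends to row 2. P = [[1, 6, 8], [2, 7], [3], [4]], Q = [[1, 4, 6], [2, 7], [3], [5]].
Insert 5: 5 bumps 6 from row 1; 6 bumps 7 from row 2; 7 appends to row 3. P = [[1, 5, 8], [2, 6], [3, 7], [4]], Q = [[1, 4, 6], [2, 7], [3, 8], [5]].

So P = [[1, 5, 8], [2, 6], [3, 7], [4]], Q = [[1, 4, 6], [2, 7], [3, 8], [5]].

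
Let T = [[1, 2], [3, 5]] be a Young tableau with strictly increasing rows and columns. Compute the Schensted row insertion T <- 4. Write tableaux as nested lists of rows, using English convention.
[[1, 2, 4], [3, 5]]

4 is larger than every entry of row 1, so it is appended to row 1. The new tableau is [[1, 2, 4], [3, 5]].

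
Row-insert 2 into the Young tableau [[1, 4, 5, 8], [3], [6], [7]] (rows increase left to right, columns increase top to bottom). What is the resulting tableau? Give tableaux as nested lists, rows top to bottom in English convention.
[[1, 2, 5, 8], [3, 4], [6], [7]]

In row 1, 2 replaces 4 (the leftmost entry greater than 2); 4 is bumped to row 2. 4 is appended to row 2. The new tableau is [[1, 2, 5, 8], [3, 4], [6], [7]].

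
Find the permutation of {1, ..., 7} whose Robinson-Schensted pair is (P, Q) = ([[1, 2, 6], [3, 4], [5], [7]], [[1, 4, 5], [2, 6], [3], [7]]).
Reverse the RSK construction: for i from n down to 1, find the cell of Q containing i, remove the entry at that cell from P, and reverse-bump it up through P; the value ejected from row 1 is w(i).

Step i=7: Q has 7 at row 4, column 1; remove 7 from row 4 of P and reverse-bump: 7 enters row 3 and ejects 5; 5 enters row 2 and ejects 4; 4 enters row 1 and ejects 2. So w(7) = 2. P is now [[1, 4, 6], [3, 5], [7]].
Step i=6: Q has 6 at row 2, column 2; remove 5 from row 2 of P and reverse-bump: 5 enters row 1 and ejects 4. So w(6) = 4. P is now [[1, 5, 6], [3], [7]].
Step i=5: Q has 5 at row 1, column 3; remove that cell from P, ejecting 6. So w(5) = 6. P is now [[1, 5], [3], [7]].
Step i=4: Q has 4 at row 1, column 2; remove that cell from P, ejecting 5. So w(4) = 5. P is now [[1], [3], [7]].
Step i=3: Q has 3 at row 3, column 1; remove 7 from row 3 of P and reverse-bump: 7 enters row 2 and ejects 3; 3 enters row 1 and ejects 1. So w(3) = 1. P is now [[3], [7]].
Step i=2: Q has 2 at row 2, column 1; remove 7 from row 2 of P and reverse-bump: 7 enters row 1 and ejects 3. So w(2) = 3. P is now [[7]].
Step i=1: Q has 1 at row 1, column 1; remove that cell from P, ejecting 7. So w(1) = 7. P is now [].

So w = 7 3 1 5 6 4 2.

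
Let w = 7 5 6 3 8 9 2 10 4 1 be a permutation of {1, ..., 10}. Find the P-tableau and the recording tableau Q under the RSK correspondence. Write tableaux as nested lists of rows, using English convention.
Insert each entry of the permutation into P by Schensted row insertion, recording in Q the position of each new cell.

Insert 7: appended to row 1. P = [[7]], Q = [[1]].
Insert 5: 5 bumps 7 from row 1; 7 starts row 2. P = [[5], [7]], Q = [[1], [2]].
Insert 6: appended to row 1. P = [[5, 6], [7]], Q = [[1, 3], [2]].
Insert 3: 3 bumps 5 from row 1; 5 bumps 7 from row 2; 7 starts row 3. P = [[3, 6], [5], [7]], Q = [[1, 3], [2], [4]].
Insert 8: appended to row 1. P = [[3, 6, 8], [5], [7]], Q = [[1, 3, 5], [2], [4]].
Insert 9: appended to row 1. P = [[3, 6, 8, 9], [5], [7]], Q = [[1, 3, 5, 6], [2], [4]].
Insert 2: 2 bumps 3 from row 1; 3 bumps 5 from row 2; 5 bumps 7 from row 3; 7 starts row 4. P = [[2, 6, 8, 9], [3], [5], [7]], Q = [[1, 3, 5, 6], [2], [4], [7]].
Insert 10: appended to row 1. P = [[2, 6, 8, 9, 10], [3], [5], [7]], Q = [[1, 3, 5, 6, 8], [2], [4], [7]].
Insert 4: 4 bumps 6 from row 1; 6 appends to row 2. P = [[2, 4, 8, 9, 10], [3, 6], [5], [7]], Q = [[1, 3, 5, 6, 8], [2, 9], [4], [7]].
Insert 1: 1 bumps 2 from row 1; 2 bumps 3 from row 2; 3 bumps 5 from row 3; 5 bumps 7 from row 4; 7 starts row 5. P = [[1, 4, 8, 9, 10], [2, 6], [3], [5], [7]], Q = [[1, 3, 5, 6, 8], [2, 9], [4], [7], [10]].

So P = [[1, 4, 8, 9, 10], [2, 6], [3], [5], [7]], Q = [[1, 3, 5, 6, 8], [2, 9], [4], [7], [10]].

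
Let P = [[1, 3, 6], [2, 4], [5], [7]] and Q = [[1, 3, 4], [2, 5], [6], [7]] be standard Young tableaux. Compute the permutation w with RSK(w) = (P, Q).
2 1 5 7 6 4 3

Reverse the RSK construction: for i from n down to 1, find the cell of Q containing i, remove the entry at that cell from P, and reverse-bump it up through P; the value ejected from row 1 is w(i).

Step i=7: Q has 7 at row 4, column 1; remove 7 from row 4 of P and reverse-bump: 7 enters row 3 and ejects 5; 5 enters row 2 and ejects 4; 4 enters row 1 and ejects 3. So w(7) = 3. P is now [[1, 4, 6], [2, 5], [7]].
Step i=6: Q has 6 at row 3, column 1; remove 7 from row 3 of P and reverse-bump: 7 enters row 2 and ejects 5; 5 enters row 1 and ejects 4. So w(6) = 4. P is now [[1, 5, 6], [2, 7]].
Step i=5: Q has 5 at row 2, column 2; remove 7 from row 2 of P and reverse-bump: 7 enters row 1 and ejects 6. So w(5) = 6. P is now [[1, 5, 7], [2]].
Step i=4: Q has 4 at row 1, column 3; remove that cell from P, ejecting 7. So w(4) = 7. P is now [[1, 5], [2]].
Step i=3: Q has 3 at row 1, column 2; remove that cell from P, ejecting 5. So w(3) = 5. P is now [[1], [2]].
Step i=2: Q has 2 at row 2, column 1; remove 2 from row 2 of P and reverse-bump: 2 enters row 1 and ejects 1. So w(2) = 1. P is now [[2]].
Step i=1: Q has 1 at row 1, column 1; remove that cell from P, ejecting 2. So w(1) = 2. P is now [].

So w = 2 1 5 7 6 4 3.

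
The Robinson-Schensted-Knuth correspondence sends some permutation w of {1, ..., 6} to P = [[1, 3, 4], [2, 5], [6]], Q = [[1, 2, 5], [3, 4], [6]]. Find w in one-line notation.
2 6 1 3 5 4

Reverse the RSK construction: for i from n down to 1, find the cell of Q containing i, remove the entry at that cell from P, and reverse-bump it up through P; the value ejected from row 1 is w(i).

Step i=6: Q has 6 at row 3, column 1; remove 6 from row 3 of P and reverse-bump: 6 enters row 2 and ejects 5; 5 enters row 1 and ejects 4. So w(6) = 4. P is now [[1, 3, 5], [2, 6]].
Step i=5: Q has 5 at row 1, column 3; remove that cell from P, ejecting 5. So w(5) = 5. P is now [[1, 3], [2, 6]].
Step i=4: Q has 4 at row 2, column 2; remove 6 from row 2 of P and reverse-bump: 6 enters row 1 and ejects 3. So w(4) = 3. P is now [[1, 6], [2]].
Step i=3: Q has 3 at row 2, column 1; remove 2 from row 2 of P and reverse-bump: 2 enters row 1 and ejects 1. So w(3) = 1. P is now [[2, 6]].
Step i=2: Q has 2 at row 1, column 2; remove that cell from P, ejecting 6. So w(2) = 6. P is now [[2]].
Step i=1: Q has 1 at row 1, column 1; remove that cell from P, ejecting 2. So w(1) = 2. P is now [].

So w = 2 6 1 3 5 4.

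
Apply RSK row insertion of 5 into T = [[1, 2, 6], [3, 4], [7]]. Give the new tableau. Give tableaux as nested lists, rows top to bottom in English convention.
In row 1, 5 replaces 6 (the leftmost entry greater than 5); 6 is bumped to row 2. 6 is appended to row 2. The new tableau is [[1, 2, 5], [3, 4, 6], [7]].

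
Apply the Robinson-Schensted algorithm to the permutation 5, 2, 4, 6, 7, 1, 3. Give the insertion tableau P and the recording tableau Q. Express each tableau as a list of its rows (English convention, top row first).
P = [[1, 3, 6, 7], [2, 4], [5]], Q = [[1, 3, 4, 5], [2, 7], [6]]

Insert each entry of the permutation into P by Schensted row insertion, recording in Q the position of each new cell.

Insert 5: appended to row 1. P = [[5]], Q = [[1]].
Insert 2: 2 bumps 5 from row 1; 5 starts row 2. P = [[2], [5]], Q = [[1], [2]].
Insert 4: appended to row 1. P = [[2, 4], [5]], Q = [[1, 3], [2]].
Insert 6: appended to row 1. P = [[2, 4, 6], [5]], Q = [[1, 3, 4], [2]].
Insert 7: appended to row 1. P = [[2, 4, 6, 7], [5]], Q = [[1, 3, 4, 5], [2]].
Insert 1: 1 bumps 2 from row 1; 2 bumps 5 from row 2; 5 starts row 3. P = [[1, 4, 6, 7], [2], [5]], Q = [[1, 3, 4, 5], [2], [6]].
Insert 3: 3 bumps 4 from row 1; 4 appends to row 2. P = [[1, 3, 6, 7], [2, 4], [5]], Q = [[1, 3, 4, 5], [2, 7], [6]].

So P = [[1, 3, 6, 7], [2, 4], [5]], Q = [[1, 3, 4, 5], [2, 7], [6]].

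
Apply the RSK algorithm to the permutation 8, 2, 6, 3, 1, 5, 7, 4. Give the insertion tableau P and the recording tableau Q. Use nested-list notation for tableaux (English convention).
Insert each entry of the permutation into P by Schensted row insertion, recording in Q the position of each new cell.

After inserting 8: P = [[8]].
After inserting 2: P = [[2], [8]].
After inserting 6: P = [[2, 6], [8]].
After inserting 3: P = [[2, 3], [6], [8]].
After inserting 1: P = [[1, 3], [2], [6], [8]].
After inserting 5: P = [[1, 3, 5], [2], [6], [8]].
After inserting 7: P = [[1, 3, 5, 7], [2], [6], [8]].
After inserting 4: P = [[1, 3, 4, 7], [2, 5], [6], [8]].

So P = [[1, 3, 4, 7], [2, 5], [6], [8]], Q = [[1, 3, 6, 7], [2, 8], [4], [5]].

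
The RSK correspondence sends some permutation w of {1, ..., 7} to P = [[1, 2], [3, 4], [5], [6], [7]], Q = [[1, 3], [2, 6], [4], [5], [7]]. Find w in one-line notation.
7 3 6 5 1 4 2

Reverse the RSK construction: for i from n down to 1, find the cell of Q containing i, remove the entry at that cell from P, and reverse-bump it up through P; the value ejected from row 1 is w(i).

Step i=7: Q has 7 at row 5, column 1; remove 7 from row 5 of P and reverse-bump: 7 enters row 4 and ejects 6; 6 enters row 3 and ejects 5; 5 enters row 2 and ejects 4; 4 enters row 1 and ejects 2. So w(7) = 2. P is now [[1, 4], [3, 5], [6], [7]].
Step i=6: Q has 6 at row 2, column 2; remove 5 from row 2 of P and reverse-bump: 5 enters row 1 and ejects 4. So w(6) = 4. P is now [[1, 5], [3], [6], [7]].
Step i=5: Q has 5 at row 4, column 1; remove 7 from row 4 of P and reverse-bump: 7 enters row 3 and ejects 6; 6 enters row 2 and ejects 3; 3 enters row 1 and ejects 1. So w(5) = 1. P is now [[3, 5], [6], [7]].
Step i=4: Q has 4 at row 3, column 1; remove 7 from row 3 of P and reverse-bump: 7 enters row 2 and ejects 6; 6 enters row 1 and ejects 5. So w(4) = 5. P is now [[3, 6], [7]].
Step i=3: Q has 3 at row 1, column 2; remove that cell from P, ejecting 6. So w(3) = 6. P is now [[3], [7]].
Step i=2: Q has 2 at row 2, column 1; remove 7 from row 2 of P and reverse-bump: 7 enters row 1 and ejects 3. So w(2) = 3. P is now [[7]].
Step i=1: Q has 1 at row 1, column 1; remove that cell from P, ejecting 7. So w(1) = 7. P is now [].

So w = 7 3 6 5 1 4 2.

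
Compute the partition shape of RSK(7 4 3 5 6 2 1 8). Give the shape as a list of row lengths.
Row-insert each entry into an empty tableau.

After inserting 7: P = [[7]].
After inserting 4: P = [[4], [7]].
After inserting 3: P = [[3], [4], [7]].
After inserting 5: P = [[3, 5], [4], [7]].
After inserting 6: P = [[3, 5, 6], [4], [7]].
After inserting 2: P = [[2, 5, 6], [3], [4], [7]].
After inserting 1: P = [[1, 5, 6], [2], [3], [4], [7]].
After inserting 8: P = [[1, 5, 6, 8], [2], [3], [4], [7]].

The final insertion tableau P = [[1, 5, 6, 8], [2], [3], [4], [7]] has shape [4, 1, 1, 1, 1].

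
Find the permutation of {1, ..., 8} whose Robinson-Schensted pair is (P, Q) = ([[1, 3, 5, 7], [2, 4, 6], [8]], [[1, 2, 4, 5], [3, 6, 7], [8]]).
2 4 1 6 8 3 7 5

Reverse the RSK construction: for i from n down to 1, find the cell of Q containing i, remove the entry at that cell from P, and reverse-bump it up through P; the value ejected from row 1 is w(i).

Step i=8: Q has 8 at row 3, column 1; remove 8 from row 3 of P and reverse-bump: 8 enters row 2 and ejects 6; 6 enters row 1 and ejects 5. So w(8) = 5. P is now [[1, 3, 6, 7], [2, 4, 8]].
Step i=7: Q has 7 at row 2, column 3; remove 8 from row 2 of P and reverse-bump: 8 enters row 1 and ejects 7. So w(7) = 7. P is now [[1, 3, 6, 8], [2, 4]].
Step i=6: Q has 6 at row 2, column 2; remove 4 from row 2 of P and reverse-bump: 4 enters row 1 and ejects 3. So w(6) = 3. P is now [[1, 4, 6, 8], [2]].
Step i=5: Q has 5 at row 1, column 4; remove that cell from P, ejecting 8. So w(5) = 8. P is now [[1, 4, 6], [2]].
Step i=4: Q has 4 at row 1, column 3; remove that cell from P, ejecting 6. So w(4) = 6. P is now [[1, 4], [2]].
Step i=3: Q has 3 at row 2, column 1; remove 2 from row 2 of P and reverse-bump: 2 enters row 1 and ejects 1. So w(3) = 1. P is now [[2, 4]].
Step i=2: Q has 2 at row 1, column 2; remove that cell from P, ejecting 4. So w(2) = 4. P is now [[2]].
Step i=1: Q has 1 at row 1, column 1; remove that cell from P, ejecting 2. So w(1) = 2. P is now [].

So w = 2 4 1 6 8 3 7 5.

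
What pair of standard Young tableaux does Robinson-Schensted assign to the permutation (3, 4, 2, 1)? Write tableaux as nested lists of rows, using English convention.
Insert each entry of the permutation into P by Schensted row insertion, recording in Q the position of each new cell.

After inserting 3: P = [[3]].
After inserting 4: P = [[3, 4]].
After inserting 2: P = [[2, 4], [3]].
After inserting 1: P = [[1, 4], [2], [3]].

So P = [[1, 4], [2], [3]], Q = [[1, 2], [3], [4]].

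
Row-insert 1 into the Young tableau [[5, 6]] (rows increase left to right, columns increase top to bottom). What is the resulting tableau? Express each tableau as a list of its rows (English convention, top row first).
In row 1, 1 replaces 5 (the leftmost entry greater than 1); 5 is bumped to row 2. 5 starts a new row 2. The new tableau is [[1, 6], [5]].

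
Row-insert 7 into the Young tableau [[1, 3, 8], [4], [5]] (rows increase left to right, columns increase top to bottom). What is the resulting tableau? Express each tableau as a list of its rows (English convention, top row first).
In row 1, 7 replaces 8 (the leftmost entry greater than 7); 8 is bumped to row 2. 8 is appended to row 2. The new tableau is [[1, 3, 7], [4, 8], [5]].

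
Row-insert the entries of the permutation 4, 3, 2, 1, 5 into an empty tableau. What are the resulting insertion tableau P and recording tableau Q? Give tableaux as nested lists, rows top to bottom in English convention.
P = [[1, 5], [2], [3], [4]], Q = [[1, 5], [2], [3], [4]]

Insert each entry of the permutation into P by Schensted row insertion, recording in Q the position of each new cell.

Insert 4: appended to row 1. P = [[4]].
Insert 3: 3 bumps 4 from row 1; 4 starts row 2. P = [[3], [4]].
Insert 2: 2 bumps 3 from row 1; 3 bumps 4 from row 2; 4 starts row 3. P = [[2], [3], [4]].
Insert 1: 1 bumps 2 from row 1; 2 bumps 3 from row 2; 3 bumps 4 from row 3; 4 starts row 4. P = [[1], [2], [3], [4]].
Insert 5: appended to row 1. P = [[1, 5], [2], [3], [4]].

So P = [[1, 5], [2], [3], [4]], Q = [[1, 5], [2], [3], [4]].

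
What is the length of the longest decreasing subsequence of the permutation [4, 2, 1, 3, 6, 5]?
3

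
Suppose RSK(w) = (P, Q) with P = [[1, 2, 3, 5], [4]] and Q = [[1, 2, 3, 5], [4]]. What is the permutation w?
1 2 4 3 5

Reverse the RSK construction: for i from n down to 1, find the cell of Q containing i, remove the entry at that cell from P, and reverse-bump it up through P; the value ejected from row 1 is w(i).

Step i=5: Q has 5 at row 1, column 4; remove that cell from P, ejecting 5. So w(5) = 5. P is now [[1, 2, 3], [4]].
Step i=4: Q has 4 at row 2, column 1; remove 4 from row 2 of P and reverse-bump: 4 enters row 1 and ejects 3. So w(4) = 3. P is now [[1, 2, 4]].
Step i=3: Q has 3 at row 1, column 3; remove that cell from P, ejecting 4. So w(3) = 4. P is now [[1, 2]].
Step i=2: Q has 2 at row 1, column 2; remove that cell from P, ejecting 2. So w(2) = 2. P is now [[1]].
Step i=1: Q has 1 at row 1, column 1; remove that cell from P, ejecting 1. So w(1) = 1. P is now [].

So w = 1 2 4 3 5.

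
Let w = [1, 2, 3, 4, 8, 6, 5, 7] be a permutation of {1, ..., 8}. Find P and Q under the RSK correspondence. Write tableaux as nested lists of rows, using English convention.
P = [[1, 2, 3, 4, 5, 7], [6], [8]], Q = [[1, 2, 3, 4, 5, 8], [6], [7]]

Insert each entry of the permutation into P by Schensted row insertion, recording in Q the position of each new cell.

Insert 1: appended to row 1. P = [[1]].
Insert 2: appended to row 1. P = [[1, 2]].
Insert 3: appended to row 1. P = [[1, 2, 3]].
Insert 4: appended to row 1. P = [[1, 2, 3, 4]].
Insert 8: appended to row 1. P = [[1, 2, 3, 4, 8]].
Insert 6: 6 bumps 8 from row 1; 8 starts row 2. P = [[1, 2, 3, 4, 6], [8]].
Insert 5: 5 bumps 6 from row 1; 6 bumps 8 from row 2; 8 starts row 3. P = [[1, 2, 3, 4, 5], [6], [8]].
Insert 7: appended to row 1. P = [[1, 2, 3, 4, 5, 7], [6], [8]].

So P = [[1, 2, 3, 4, 5, 7], [6], [8]], Q = [[1, 2, 3, 4, 5, 8], [6], [7]].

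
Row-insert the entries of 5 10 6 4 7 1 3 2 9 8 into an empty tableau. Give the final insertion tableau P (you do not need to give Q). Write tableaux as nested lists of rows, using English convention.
Insert 5: appended to row 1. P = [[5]].
Insert 10: appended to row 1. P = [[5, 10]].
Insert 6: 6 bumps 10 from row 1; 10 starts row 2. P = [[5, 6], [10]].
Insert 4: 4 bumps 5 from row 1; 5 bumps 10 from row 2; 10 starts row 3. P = [[4, 6], [5], [10]].
Insert 7: appended to row 1. P = [[4, 6, 7], [5], [10]].
Insert 1: 1 bumps 4 from row 1; 4 bumps 5 from row 2; 5 bumps 10 from row 3; 10 starts row 4. P = [[1, 6, 7], [4], [5], [10]].
Insert 3: 3 bumps 6 from row 1; 6 appends to row 2. P = [[1, 3, 7], [4, 6], [5], [10]].
Insert 2: 2 bumps 3 from row 1; 3 bumps 4 from row 2; 4 bumps 5 from row 3; 5 bumps 10 from row 4; 10 starts row 5. P = [[1, 2, 7], [3, 6], [4], [5], [10]].
Insert 9: appended to row 1. P = [[1, 2, 7, 9], [3, 6], [4], [5], [10]].
Insert 8: 8 bumps 9 from row 1; 9 appends to row 2. P = [[1, 2, 7, 8], [3, 6, 9], [4], [5], [10]].

So P = [[1, 2, 7, 8], [3, 6, 9], [4], [5], [10]].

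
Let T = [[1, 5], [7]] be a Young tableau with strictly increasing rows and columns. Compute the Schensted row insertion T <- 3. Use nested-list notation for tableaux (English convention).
In row 1, 3 replaces 5 (the leftmost entry greater than 3); 5 is bumped to row 2. In row 2, 5 replaces 7 (the leftmost entry greater than 5); 7 is bumped to row 3. 7 starts a new row 3. The new tableau is [[1, 3], [5], [7]].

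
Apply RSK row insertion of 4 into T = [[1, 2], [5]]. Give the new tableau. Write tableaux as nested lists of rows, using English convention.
4 is larger than every entry of row 1, so it is appended to row 1. The new tableau is [[1, 2, 4], [5]].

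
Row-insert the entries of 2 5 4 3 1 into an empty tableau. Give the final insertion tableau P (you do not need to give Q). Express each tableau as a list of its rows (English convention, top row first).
After inserting 2: P = [[2]].
After inserting 5: P = [[2, 5]].
After inserting 4: P = [[2, 4], [5]].
After inserting 3: P = [[2, 3], [4], [5]].
After inserting 1: P = [[1, 3], [2], [4], [5]].

So P = [[1, 3], [2], [4], [5]].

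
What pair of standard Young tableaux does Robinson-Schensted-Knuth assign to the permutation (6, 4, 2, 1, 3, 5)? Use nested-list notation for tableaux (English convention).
Insert each entry of the permutation into P by Schensted row insertion, recording in Q the position of each new cell.

After inserting 6: P = [[6]].
After inserting 4: P = [[4], [6]].
After inserting 2: P = [[2], [4], [6]].
After inserting 1: P = [[1], [2], [4], [6]].
After inserting 3: P = [[1, 3], [2], [4], [6]].
After inserting 5: P = [[1, 3, 5], [2], [4], [6]].

So P = [[1, 3, 5], [2], [4], [6]], Q = [[1, 5, 6], [2], [3], [4]].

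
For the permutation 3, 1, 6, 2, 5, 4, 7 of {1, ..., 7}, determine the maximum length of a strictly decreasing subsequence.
3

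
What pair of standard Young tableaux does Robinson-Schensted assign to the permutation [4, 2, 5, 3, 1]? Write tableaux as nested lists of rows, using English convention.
Insert each entry of the permutation into P by Schensted row insertion, recording in Q the position of each new cell.

Insert 4: appended to row 1. P = [[4]].
Insert 2: 2 bumps 4 from row 1; 4 starts row 2. P = [[2], [4]].
Insert 5: appended to row 1. P = [[2, 5], [4]].
Insert 3: 3 bumps 5 from row 1; 5 appends to row 2. P = [[2, 3], [4, 5]].
Insert 1: 1 bumps 2 from row 1; 2 bumps 4 from row 2; 4 starts row 3. P = [[1, 3], [2, 5], [4]].

So P = [[1, 3], [2, 5], [4]], Q = [[1, 3], [2, 4], [5]].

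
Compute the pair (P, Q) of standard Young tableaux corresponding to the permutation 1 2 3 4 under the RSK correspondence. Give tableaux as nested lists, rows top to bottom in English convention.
Insert each entry of the permutation into P by Schensted row insertion, recording in Q the position of each new cell.

After inserting 1: P = [[1]].
After inserting 2: P = [[1, 2]].
After inserting 3: P = [[1, 2, 3]].
After inserting 4: P = [[1, 2, 3, 4]].

So P = [[1, 2, 3, 4]], Q = [[1, 2, 3, 4]].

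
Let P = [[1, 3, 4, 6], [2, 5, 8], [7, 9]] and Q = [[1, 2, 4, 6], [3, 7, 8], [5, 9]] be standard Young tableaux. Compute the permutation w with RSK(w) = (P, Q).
Reverse the RSK construction: for i from n down to 1, find the cell of Q containing i, remove the entry at that cell from P, and reverse-bump it up through P; the value ejected from row 1 is w(i).

Step i=9: Q has 9 at row 3, column 2; remove 9 from row 3 of P and reverse-bump: 9 enters row 2 and ejects 8; 8 enters row 1 and ejects 6. So w(9) = 6. P is now [[1, 3, 4, 8], [2, 5, 9], [7]].
Step i=8: Q has 8 at row 2, column 3; remove 9 from row 2 of P and reverse-bump: 9 enters row 1 and ejects 8. So w(8) = 8. P is now [[1, 3, 4, 9], [2, 5], [7]].
Step i=7: Q has 7 at row 2, column 2; remove 5 from row 2 of P and reverse-bump: 5 enters row 1 and ejects 4. So w(7) = 4. P is now [[1, 3, 5, 9], [2], [7]].
Step i=6: Q has 6 at row 1, column 4; remove that cell from P, ejecting 9. So w(6) = 9. P is now [[1, 3, 5], [2], [7]].
Step i=5: Q has 5 at row 3, column 1; remove 7 from row 3 of P and reverse-bump: 7 enters row 2 and ejects 2; 2 enters row 1 and ejects 1. So w(5) = 1. P is now [[2, 3, 5], [7]].
Step i=4: Q has 4 at row 1, column 3; remove that cell from P, ejecting 5. So w(4) = 5. P is now [[2, 3], [7]].
Step i=3: Q has 3 at row 2, column 1; remove 7 from row 2 of P and reverse-bump: 7 enters row 1 and ejects 3. So w(3) = 3. P is now [[2, 7]].
Step i=2: Q has 2 at row 1, column 2; remove that cell from P, ejecting 7. So w(2) = 7. P is now [[2]].
Step i=1: Q has 1 at row 1, column 1; remove that cell from P, ejecting 2. So w(1) = 2. P is now [].

So w = 2 7 3 5 1 9 4 8 6.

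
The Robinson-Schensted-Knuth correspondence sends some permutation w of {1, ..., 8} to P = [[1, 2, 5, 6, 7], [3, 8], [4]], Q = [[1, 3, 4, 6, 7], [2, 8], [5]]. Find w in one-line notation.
4 1 3 5 2 6 8 7

Reverse the RSK construction: for i from n down to 1, find the cell of Q containing i, remove the entry at that cell from P, and reverse-bump it up through P; the value ejected from row 1 is w(i).

Step i=8: Q has 8 at row 2, column 2; remove 8 from row 2 of P and reverse-bump: 8 enters row 1 and ejects 7. So w(8) = 7. P is now [[1, 2, 5, 6, 8], [3], [4]].
Step i=7: Q has 7 at row 1, column 5; remove that cell from P, ejecting 8. So w(7) = 8. P is now [[1, 2, 5, 6], [3], [4]].
Step i=6: Q has 6 at row 1, column 4; remove that cell from P, ejecting 6. So w(6) = 6. P is now [[1, 2, 5], [3], [4]].
Step i=5: Q has 5 at row 3, column 1; remove 4 from row 3 of P and reverse-bump: 4 enters row 2 and ejects 3; 3 enters row 1 and ejects 2. So w(5) = 2. P is now [[1, 3, 5], [4]].
Step i=4: Q has 4 at row 1, column 3; remove that cell from P, ejecting 5. So w(4) = 5. P is now [[1, 3], [4]].
Step i=3: Q has 3 at row 1, column 2; remove that cell from P, ejecting 3. So w(3) = 3. P is now [[1], [4]].
Step i=2: Q has 2 at row 2, column 1; remove 4 from row 2 of P and reverse-bump: 4 enters row 1 and ejects 1. So w(2) = 1. P is now [[4]].
Step i=1: Q has 1 at row 1, column 1; remove that cell from P, ejecting 4. So w(1) = 4. P is now [].

So w = 4 1 3 5 2 6 8 7.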